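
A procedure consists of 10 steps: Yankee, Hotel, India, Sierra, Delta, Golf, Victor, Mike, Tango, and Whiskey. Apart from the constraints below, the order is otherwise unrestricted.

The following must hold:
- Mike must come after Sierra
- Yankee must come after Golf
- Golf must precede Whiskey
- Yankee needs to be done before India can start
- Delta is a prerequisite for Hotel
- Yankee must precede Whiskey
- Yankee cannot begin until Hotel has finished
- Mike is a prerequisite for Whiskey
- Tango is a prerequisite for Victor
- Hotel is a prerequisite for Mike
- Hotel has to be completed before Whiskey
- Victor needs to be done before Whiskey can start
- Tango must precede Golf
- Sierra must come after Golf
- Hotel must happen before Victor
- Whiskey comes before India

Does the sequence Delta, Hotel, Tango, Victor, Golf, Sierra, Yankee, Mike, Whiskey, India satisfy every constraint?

Yes

Going through the constraints one by one, each required predecessor appears earlier in the sequence than its dependent — e.g. Hotel (position 2) is before Whiskey (position 9), as required.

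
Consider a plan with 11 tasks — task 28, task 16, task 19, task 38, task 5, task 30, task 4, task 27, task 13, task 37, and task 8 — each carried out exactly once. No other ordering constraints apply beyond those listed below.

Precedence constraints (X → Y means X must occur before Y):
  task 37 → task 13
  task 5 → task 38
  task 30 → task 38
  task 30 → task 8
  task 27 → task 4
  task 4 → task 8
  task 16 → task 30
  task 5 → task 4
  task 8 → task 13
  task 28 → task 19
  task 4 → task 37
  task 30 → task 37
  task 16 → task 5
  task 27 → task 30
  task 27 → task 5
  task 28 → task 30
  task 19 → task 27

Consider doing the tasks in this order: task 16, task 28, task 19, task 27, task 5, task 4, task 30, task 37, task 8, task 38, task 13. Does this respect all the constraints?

Yes

Checking each listed constraint against this order: for instance, task 16 is in position 1 and task 30 in position 7, so that constraint holds — and the remaining constraints check out the same way.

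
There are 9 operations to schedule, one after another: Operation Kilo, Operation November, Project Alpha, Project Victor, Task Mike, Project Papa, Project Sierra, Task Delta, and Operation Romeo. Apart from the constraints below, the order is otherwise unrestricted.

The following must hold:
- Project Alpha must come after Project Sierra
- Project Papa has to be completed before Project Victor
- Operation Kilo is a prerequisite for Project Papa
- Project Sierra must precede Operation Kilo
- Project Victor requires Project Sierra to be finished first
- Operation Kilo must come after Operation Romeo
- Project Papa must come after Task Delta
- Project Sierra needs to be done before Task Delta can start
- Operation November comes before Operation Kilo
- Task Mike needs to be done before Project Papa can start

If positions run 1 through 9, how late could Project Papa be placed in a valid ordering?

8

The only operation forced after Project Papa (directly or by a chain) is Project Victor.
With 1 mandatory successor out of 9 operations total, the latest slot for Project Papa is 9−1 = 8, and it's reachable by doing all non-successors before Project Papa.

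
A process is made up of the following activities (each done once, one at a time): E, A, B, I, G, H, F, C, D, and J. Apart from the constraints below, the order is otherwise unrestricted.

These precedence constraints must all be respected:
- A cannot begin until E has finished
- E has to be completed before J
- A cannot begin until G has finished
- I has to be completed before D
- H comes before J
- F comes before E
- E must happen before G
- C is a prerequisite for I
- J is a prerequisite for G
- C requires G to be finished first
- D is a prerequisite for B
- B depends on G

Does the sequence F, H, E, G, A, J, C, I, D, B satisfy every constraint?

Here J comes after G.
Since J is required before G, the ordering is invalid.

No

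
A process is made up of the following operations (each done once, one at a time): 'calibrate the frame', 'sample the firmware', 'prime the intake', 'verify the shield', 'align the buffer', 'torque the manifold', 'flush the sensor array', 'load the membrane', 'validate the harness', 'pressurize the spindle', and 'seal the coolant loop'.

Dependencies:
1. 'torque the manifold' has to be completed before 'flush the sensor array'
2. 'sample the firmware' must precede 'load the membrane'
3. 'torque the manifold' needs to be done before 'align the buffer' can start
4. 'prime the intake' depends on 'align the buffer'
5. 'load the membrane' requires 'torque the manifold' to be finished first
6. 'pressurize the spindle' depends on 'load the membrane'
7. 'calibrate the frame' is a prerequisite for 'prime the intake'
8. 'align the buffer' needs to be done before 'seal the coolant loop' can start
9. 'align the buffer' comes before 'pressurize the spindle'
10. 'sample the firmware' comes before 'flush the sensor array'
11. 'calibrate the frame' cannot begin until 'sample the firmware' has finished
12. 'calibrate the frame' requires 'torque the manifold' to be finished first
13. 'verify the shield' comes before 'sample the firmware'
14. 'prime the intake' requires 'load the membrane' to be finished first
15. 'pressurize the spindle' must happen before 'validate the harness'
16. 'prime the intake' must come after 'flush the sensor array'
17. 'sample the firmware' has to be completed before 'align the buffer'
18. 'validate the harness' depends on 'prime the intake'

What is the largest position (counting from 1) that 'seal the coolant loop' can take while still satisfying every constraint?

Nothing depends on 'seal the coolant loop', so it can be the final operation, position 11.

11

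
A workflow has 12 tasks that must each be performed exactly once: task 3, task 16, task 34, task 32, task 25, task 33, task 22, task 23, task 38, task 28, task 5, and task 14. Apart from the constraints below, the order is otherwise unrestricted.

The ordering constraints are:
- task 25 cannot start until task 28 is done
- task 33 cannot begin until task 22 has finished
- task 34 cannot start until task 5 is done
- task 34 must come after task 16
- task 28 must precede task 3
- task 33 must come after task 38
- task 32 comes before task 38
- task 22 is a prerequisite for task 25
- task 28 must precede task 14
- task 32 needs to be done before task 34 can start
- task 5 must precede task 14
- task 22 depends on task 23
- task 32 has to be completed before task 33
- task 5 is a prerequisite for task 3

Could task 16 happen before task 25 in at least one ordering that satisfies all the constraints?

Nothing in the constraints forces task 25 before task 16 — there is no chain from task 25 to task 16.
That means at least one valid schedule has task 16 before task 25.

Yes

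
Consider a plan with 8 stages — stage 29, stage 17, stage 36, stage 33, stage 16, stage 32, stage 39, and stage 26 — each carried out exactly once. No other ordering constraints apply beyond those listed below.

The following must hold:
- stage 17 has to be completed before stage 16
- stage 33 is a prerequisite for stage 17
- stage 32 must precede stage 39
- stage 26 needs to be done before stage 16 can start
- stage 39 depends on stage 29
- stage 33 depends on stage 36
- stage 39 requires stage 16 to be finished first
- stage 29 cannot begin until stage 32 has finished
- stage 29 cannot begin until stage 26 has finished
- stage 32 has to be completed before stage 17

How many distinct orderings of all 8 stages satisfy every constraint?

50

3 stages have no prerequisites (stage 36, stage 32, stage 26), so any of them could come first.
Enumerating by repeatedly choosing an available stage (one whose prerequisites are all placed) gives 50 distinct complete orderings.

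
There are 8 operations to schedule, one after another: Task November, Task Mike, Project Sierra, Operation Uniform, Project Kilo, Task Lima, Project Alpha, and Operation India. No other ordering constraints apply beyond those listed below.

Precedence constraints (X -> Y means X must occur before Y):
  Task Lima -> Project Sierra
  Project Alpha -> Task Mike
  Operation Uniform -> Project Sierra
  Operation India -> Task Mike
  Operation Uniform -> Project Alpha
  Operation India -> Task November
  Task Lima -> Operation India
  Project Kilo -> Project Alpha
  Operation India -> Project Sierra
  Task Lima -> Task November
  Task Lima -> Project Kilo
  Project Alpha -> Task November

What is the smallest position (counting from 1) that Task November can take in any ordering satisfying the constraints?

Every operation that must precede Task November has to come before it. Tracing all chains that end at Task November, those operations are: Operation Uniform, Project Kilo, Task Lima, Project Alpha, Operation India — 5 in total.
With 5 mandatory predecessors, the earliest Task November can sit is position 5+1 = 6, and placing just those 5 first achieves it.

6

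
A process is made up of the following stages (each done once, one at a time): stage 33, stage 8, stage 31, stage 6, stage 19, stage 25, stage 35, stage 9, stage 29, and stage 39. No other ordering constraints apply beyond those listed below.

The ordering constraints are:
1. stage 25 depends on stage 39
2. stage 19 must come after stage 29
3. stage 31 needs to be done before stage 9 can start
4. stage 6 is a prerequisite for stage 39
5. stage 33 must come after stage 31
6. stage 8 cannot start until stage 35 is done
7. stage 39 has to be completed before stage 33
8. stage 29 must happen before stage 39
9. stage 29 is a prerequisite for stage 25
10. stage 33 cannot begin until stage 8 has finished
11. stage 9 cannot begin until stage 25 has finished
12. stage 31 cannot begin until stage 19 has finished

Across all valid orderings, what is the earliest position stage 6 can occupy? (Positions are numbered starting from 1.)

Nothing is required before stage 6; it can be the very first stage.

1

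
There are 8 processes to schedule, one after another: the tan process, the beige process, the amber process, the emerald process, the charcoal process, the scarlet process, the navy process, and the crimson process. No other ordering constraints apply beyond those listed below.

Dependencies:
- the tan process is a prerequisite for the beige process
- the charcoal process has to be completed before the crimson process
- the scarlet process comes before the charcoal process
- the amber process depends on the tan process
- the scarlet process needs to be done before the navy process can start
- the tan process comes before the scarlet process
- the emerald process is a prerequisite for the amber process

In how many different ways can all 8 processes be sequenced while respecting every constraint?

The processes with no prerequisites are the tan process, the emerald process; any of them can be placed first.
Systematically extending each partial ordering one process at a time and counting, there are 405 complete orderings.

405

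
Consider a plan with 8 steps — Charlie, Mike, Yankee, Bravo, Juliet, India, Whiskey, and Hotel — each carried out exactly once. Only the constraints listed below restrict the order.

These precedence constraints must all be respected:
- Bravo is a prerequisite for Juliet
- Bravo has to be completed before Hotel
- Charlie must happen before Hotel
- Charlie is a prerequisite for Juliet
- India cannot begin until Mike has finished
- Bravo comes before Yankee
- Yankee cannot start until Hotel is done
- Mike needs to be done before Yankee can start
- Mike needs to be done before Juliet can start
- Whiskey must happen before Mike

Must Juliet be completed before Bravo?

The constraints actually force Bravo before Juliet (via Bravo → Juliet), not the other way around.
So Juliet never precedes Bravo.

No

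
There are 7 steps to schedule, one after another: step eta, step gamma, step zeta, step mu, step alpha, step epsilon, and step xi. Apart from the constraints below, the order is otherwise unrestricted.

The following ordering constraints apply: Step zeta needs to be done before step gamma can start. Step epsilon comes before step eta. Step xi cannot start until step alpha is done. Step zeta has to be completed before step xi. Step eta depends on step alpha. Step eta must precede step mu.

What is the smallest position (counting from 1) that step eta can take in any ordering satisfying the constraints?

3

Every step that must precede step eta has to come before it. Tracing all chains that end at step eta, those steps are: step alpha, step epsilon — 2 in total.
With 2 mandatory predecessors, the earliest step eta can sit is position 2+1 = 3, and placing just those 2 first achieves it.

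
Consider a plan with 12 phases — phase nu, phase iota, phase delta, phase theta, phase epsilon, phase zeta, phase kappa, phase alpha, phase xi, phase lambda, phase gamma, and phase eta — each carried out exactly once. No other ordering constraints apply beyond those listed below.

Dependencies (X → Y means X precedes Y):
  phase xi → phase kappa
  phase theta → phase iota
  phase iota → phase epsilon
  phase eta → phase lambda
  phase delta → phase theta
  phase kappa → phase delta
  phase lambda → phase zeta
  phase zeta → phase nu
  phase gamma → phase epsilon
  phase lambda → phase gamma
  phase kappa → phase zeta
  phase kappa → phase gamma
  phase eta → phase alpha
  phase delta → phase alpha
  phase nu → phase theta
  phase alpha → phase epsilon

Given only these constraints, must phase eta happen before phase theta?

Chaining the stated constraints: phase eta → phase lambda → phase zeta → phase nu → phase theta.
That forces phase eta before phase theta in every valid schedule.

Yes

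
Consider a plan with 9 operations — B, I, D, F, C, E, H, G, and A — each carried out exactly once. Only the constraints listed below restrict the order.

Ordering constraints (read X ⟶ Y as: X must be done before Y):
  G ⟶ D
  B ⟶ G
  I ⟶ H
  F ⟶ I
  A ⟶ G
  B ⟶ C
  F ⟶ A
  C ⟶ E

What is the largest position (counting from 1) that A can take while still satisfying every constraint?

7

Following every chain forward from A, the operations that must come later are D, G — 2 of them.
So at least 2 operations follow A, putting A no later than position 7. That position is achievable by scheduling everything else first.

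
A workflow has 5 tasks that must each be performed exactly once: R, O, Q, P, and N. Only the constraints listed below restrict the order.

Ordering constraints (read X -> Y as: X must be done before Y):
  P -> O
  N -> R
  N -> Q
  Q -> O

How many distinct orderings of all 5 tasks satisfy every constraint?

2 tasks have no prerequisites (P, N), so any of them could come first.
Systematically extending each partial ordering one task at a time and counting, there are 11 complete orderings.

11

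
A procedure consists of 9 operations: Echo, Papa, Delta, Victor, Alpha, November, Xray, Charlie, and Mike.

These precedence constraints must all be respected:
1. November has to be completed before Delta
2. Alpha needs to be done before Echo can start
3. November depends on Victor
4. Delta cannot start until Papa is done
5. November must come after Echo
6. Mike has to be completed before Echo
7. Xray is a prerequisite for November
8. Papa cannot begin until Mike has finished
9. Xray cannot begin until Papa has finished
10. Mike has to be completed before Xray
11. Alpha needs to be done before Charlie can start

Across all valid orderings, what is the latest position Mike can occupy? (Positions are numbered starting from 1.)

4

Every operation that must follow Mike has to come after it. Tracing all chains starting from Mike, those operations are: Echo, Papa, Delta, November, Xray — 5 in total.
With 5 mandatory successors out of 9 operations total, the latest slot for Mike is 9−5 = 4, and it's reachable by doing all non-successors before Mike.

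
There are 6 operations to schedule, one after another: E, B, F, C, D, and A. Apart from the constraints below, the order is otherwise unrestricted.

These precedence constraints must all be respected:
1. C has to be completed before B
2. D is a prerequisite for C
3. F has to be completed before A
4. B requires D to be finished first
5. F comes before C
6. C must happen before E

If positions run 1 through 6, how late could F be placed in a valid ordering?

Every operation that must follow F has to come after it. Tracing all chains starting from F, those operations are: E, B, C, A — 4 in total.
With 4 mandatory successors out of 6 operations total, the latest slot for F is 6−4 = 2, and it's reachable by doing all non-successors before F.

2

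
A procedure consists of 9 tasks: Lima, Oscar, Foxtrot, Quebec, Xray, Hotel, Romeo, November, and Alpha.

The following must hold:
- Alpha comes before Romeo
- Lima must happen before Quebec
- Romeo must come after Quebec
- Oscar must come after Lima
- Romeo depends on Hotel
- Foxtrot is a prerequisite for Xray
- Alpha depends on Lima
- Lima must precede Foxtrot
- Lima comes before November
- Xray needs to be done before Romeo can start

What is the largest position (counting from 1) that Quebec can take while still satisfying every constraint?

Following the constraints forward from Quebec, its only required successor is Romeo.
With 1 mandatory successor out of 9 tasks total, the latest slot for Quebec is 9−1 = 8, and it's reachable by doing all non-successors before Quebec.

8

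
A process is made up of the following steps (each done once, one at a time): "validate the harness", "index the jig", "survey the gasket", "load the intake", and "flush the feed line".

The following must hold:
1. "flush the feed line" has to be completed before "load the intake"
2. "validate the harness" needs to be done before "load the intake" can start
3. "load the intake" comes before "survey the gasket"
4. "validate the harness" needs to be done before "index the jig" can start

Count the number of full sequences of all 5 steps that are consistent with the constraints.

7

2 steps have no prerequisites ("validate the harness", "flush the feed line"), so any of them could come first.
Systematically extending each partial ordering one step at a time and counting, there are 7 complete orderings.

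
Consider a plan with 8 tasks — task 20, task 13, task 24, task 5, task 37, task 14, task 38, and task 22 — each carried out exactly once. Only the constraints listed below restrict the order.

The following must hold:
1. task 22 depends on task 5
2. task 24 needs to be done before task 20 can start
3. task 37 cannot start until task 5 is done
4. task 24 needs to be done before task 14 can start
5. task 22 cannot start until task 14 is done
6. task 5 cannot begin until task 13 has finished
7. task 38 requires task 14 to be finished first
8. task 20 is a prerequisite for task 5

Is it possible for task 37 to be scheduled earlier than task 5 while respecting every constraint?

No

Following task 5 → task 37, task 5 must precede task 37 in every valid ordering.
So no valid ordering can have task 37 before task 5.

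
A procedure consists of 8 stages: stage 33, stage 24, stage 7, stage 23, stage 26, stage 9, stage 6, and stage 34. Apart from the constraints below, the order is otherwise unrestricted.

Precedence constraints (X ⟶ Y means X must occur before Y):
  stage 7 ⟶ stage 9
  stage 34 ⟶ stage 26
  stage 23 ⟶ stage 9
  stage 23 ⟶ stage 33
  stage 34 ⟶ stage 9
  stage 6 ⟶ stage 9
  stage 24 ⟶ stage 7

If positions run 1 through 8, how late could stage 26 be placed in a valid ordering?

8

Stage 26 has no required successors, so nothing stops it from going last (position 8).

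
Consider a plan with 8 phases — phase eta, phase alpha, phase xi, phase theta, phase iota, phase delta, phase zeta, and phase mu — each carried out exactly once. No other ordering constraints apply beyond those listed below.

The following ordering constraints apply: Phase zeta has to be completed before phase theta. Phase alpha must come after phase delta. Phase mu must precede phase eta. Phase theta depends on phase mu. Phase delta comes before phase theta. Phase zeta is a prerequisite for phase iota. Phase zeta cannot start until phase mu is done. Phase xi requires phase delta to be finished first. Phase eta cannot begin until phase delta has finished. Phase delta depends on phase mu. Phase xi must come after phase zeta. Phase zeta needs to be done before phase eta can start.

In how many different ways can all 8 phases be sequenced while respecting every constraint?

Phase mu is the only phase with nothing required before it, so every ordering starts there.
Counting all ways to extend the partial order to a total order gives 288.

288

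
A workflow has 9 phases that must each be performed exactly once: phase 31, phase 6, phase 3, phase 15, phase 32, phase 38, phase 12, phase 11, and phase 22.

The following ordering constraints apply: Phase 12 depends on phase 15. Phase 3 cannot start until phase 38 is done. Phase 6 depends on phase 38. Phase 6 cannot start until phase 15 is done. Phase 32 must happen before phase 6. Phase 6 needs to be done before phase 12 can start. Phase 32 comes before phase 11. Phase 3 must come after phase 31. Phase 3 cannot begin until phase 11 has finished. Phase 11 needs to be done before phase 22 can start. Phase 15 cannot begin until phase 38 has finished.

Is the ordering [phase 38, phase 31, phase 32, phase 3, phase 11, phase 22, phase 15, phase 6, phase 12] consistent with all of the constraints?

In the proposed order, phase 3 appears before phase 11.
That contradicts the constraint that phase 11 must precede phase 3.

No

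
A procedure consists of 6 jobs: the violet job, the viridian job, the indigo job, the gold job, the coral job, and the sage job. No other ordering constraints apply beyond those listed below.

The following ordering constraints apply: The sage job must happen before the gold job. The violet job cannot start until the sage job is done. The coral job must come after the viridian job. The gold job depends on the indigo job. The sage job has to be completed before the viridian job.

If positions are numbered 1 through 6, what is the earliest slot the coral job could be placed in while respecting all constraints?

Every job that must precede the coral job has to come before it. Tracing all chains that end at the coral job, those jobs are: the viridian job, the sage job — 2 in total.
With 2 mandatory predecessors, the earliest the coral job can sit is position 2+1 = 3, and placing just those 2 first achieves it.

3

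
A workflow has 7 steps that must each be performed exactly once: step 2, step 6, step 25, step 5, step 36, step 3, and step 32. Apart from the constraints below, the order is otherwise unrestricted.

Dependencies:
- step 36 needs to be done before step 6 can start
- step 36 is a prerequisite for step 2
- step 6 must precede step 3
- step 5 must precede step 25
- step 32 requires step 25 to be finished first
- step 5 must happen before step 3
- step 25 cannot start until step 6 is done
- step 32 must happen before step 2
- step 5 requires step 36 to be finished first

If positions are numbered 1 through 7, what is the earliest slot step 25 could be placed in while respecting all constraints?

The steps that are forced before step 25, directly or transitively, are step 6, step 5, step 36. That's 3 steps.
With 3 mandatory predecessors, the earliest step 25 can sit is position 3+1 = 4, and placing just those 3 first achieves it.

4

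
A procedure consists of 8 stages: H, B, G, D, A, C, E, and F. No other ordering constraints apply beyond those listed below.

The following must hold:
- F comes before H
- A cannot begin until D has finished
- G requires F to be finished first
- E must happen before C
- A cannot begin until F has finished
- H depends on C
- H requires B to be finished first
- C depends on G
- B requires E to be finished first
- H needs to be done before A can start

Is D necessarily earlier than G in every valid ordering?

No

No chain of constraints connects D to G in either direction.
A valid ordering placing G before D exists, so the answer is no.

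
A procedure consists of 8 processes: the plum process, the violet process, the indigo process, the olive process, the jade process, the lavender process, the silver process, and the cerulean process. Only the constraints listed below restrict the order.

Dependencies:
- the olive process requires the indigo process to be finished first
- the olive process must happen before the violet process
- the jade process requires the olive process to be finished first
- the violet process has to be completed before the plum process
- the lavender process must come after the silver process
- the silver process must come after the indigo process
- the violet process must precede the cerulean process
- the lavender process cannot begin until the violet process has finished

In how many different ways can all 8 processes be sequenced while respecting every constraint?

138

The indigo process is the only process with nothing required before it, so every ordering starts there.
Counting all ways to extend the partial order to a total order gives 138.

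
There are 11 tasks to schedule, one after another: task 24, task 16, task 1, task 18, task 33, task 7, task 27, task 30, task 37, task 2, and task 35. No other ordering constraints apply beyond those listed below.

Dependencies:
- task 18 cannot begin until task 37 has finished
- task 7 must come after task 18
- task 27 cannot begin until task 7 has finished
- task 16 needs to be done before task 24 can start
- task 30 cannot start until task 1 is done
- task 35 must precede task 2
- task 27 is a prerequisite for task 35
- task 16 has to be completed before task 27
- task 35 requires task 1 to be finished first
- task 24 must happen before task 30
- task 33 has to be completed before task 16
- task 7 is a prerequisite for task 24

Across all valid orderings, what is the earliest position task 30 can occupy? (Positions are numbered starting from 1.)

8

The tasks that are forced before task 30, directly or transitively, are task 24, task 16, task 1, task 18, task 33, task 7, task 37. That's 7 tasks.
With 7 mandatory predecessors, the earliest task 30 can sit is position 7+1 = 8, and placing just those 7 first achieves it.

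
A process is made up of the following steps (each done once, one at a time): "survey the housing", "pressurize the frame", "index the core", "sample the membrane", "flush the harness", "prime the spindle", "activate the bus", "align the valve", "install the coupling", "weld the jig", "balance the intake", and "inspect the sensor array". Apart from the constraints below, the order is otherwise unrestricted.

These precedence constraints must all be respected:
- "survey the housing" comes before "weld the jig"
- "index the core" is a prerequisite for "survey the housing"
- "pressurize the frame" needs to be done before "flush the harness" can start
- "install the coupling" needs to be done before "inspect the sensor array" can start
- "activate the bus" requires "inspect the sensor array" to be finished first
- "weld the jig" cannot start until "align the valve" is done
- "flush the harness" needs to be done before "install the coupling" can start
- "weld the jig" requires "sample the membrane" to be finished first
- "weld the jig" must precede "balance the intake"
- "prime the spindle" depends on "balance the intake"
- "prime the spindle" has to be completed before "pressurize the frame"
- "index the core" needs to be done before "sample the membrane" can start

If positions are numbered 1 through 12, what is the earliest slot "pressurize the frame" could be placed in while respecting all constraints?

8

The steps that are forced before "pressurize the frame", directly or transitively, are "survey the housing", "index the core", "sample the membrane", "prime the spindle", "align the valve", "weld the jig", "balance the intake". That's 7 steps.
So at minimum 7 steps come before "pressurize the frame", putting "pressurize the frame" no earlier than position 8. That position is achievable by scheduling exactly those predecessors first.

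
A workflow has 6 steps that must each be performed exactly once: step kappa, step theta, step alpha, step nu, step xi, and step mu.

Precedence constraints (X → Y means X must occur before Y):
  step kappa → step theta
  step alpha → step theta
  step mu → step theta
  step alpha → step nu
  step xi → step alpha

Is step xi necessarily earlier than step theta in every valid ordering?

There is a constraint chain step xi → step alpha → step theta.
Hence step xi necessarily comes before step theta.

Yes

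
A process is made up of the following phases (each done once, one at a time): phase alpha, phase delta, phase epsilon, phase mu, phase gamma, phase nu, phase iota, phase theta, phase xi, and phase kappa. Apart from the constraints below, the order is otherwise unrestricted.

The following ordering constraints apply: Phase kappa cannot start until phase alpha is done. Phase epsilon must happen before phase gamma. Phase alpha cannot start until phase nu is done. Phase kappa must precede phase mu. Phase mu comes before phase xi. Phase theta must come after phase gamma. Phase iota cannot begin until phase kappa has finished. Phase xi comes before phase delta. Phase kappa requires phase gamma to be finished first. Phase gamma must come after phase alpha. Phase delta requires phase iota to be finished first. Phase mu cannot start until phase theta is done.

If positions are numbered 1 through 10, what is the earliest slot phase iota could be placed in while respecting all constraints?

6

The phases that are forced before phase iota, directly or transitively, are phase alpha, phase epsilon, phase gamma, phase nu, phase kappa. That's 5 phases.
With 5 mandatory predecessors, the earliest phase iota can sit is position 5+1 = 6, and placing just those 5 first achieves it.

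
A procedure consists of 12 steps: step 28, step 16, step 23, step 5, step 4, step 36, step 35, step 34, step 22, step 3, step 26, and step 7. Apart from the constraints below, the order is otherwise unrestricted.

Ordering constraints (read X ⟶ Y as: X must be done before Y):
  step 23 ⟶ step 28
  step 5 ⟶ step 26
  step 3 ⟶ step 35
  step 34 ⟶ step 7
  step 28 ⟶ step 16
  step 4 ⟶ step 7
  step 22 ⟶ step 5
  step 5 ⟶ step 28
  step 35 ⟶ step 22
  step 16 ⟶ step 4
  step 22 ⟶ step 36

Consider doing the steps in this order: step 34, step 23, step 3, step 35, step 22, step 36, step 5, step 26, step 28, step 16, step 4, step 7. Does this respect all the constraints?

Going through the constraints one by one, each required predecessor appears earlier in the sequence than its dependent — e.g. step 34 (position 1) is before step 7 (position 12), as required.

Yes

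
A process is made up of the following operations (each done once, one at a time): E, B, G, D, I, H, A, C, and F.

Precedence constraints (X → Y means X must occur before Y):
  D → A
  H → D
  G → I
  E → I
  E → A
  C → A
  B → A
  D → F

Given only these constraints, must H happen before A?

Yes

Following the dependencies: H → D → A.
Hence H necessarily comes before A.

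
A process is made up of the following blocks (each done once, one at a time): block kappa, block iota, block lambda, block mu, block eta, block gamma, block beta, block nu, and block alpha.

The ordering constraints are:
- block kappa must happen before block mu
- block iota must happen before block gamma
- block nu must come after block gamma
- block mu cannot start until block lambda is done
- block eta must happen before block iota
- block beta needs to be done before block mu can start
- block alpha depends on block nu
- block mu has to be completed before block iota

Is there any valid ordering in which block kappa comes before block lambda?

Yes

Nothing in the constraints forces block lambda before block kappa — there is no chain from block lambda to block kappa.
That means at least one valid schedule has block kappa before block lambda.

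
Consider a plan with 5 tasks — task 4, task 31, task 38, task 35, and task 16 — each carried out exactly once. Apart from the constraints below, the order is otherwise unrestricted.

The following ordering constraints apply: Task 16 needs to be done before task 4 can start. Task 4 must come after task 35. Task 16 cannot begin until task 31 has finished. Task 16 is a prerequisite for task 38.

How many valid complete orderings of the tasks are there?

7

2 tasks have no prerequisites (task 31, task 35), so any of them could come first.
Systematically extending each partial ordering one task at a time and counting, there are 7 complete orderings.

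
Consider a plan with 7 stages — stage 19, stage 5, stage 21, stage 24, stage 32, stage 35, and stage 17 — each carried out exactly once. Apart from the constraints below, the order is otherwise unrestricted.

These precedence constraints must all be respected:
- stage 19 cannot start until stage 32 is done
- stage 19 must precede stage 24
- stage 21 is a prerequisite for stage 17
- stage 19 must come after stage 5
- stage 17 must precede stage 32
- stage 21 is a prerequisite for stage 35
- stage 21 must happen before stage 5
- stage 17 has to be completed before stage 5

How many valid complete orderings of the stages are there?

12

Stage 21 is the only stage with nothing required before it, so every ordering starts there.
Enumerating by repeatedly choosing an available stage (one whose prerequisites are all placed) gives 12 distinct complete orderings.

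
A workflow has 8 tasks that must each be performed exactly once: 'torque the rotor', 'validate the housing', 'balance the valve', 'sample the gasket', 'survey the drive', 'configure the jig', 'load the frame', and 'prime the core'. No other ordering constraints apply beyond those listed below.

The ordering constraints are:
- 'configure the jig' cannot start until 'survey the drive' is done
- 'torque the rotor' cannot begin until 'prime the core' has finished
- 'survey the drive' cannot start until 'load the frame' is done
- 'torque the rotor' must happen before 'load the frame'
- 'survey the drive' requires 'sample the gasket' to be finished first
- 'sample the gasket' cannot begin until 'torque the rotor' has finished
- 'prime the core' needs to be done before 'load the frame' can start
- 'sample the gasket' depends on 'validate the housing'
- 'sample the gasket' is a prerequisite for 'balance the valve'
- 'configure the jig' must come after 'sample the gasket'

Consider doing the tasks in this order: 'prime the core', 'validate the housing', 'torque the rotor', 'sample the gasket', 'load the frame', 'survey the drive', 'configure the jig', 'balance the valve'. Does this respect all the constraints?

Yes

Every stated constraint is respected: 'sample the gasket' sits at position 4, ahead of 'balance the valve' at position 8, and each of the other listed pairs likewise has the predecessor earlier in the sequence.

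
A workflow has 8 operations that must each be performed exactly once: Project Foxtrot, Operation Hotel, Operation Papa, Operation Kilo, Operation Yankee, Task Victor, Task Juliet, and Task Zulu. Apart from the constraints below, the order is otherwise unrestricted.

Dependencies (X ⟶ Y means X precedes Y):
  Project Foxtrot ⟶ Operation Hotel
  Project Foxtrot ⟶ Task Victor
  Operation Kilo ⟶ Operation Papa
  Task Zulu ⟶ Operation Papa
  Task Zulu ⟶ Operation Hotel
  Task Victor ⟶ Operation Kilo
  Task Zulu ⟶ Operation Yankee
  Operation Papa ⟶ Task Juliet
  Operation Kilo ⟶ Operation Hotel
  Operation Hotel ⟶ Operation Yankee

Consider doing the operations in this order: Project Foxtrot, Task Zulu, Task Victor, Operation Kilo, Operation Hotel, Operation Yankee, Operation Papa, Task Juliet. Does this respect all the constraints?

Every stated constraint is respected: Task Zulu sits at position 2, ahead of Operation Papa at position 7, and each of the other listed pairs likewise has the predecessor earlier in the sequence.

Yes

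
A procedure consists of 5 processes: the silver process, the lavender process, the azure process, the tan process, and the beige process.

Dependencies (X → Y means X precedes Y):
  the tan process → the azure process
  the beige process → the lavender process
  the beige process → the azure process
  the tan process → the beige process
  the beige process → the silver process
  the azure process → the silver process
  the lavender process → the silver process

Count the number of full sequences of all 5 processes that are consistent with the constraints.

2

The tan process is the only process with nothing required before it, so every ordering starts there.
Systematically extending each partial ordering one process at a time and counting, there are 2 complete orderings.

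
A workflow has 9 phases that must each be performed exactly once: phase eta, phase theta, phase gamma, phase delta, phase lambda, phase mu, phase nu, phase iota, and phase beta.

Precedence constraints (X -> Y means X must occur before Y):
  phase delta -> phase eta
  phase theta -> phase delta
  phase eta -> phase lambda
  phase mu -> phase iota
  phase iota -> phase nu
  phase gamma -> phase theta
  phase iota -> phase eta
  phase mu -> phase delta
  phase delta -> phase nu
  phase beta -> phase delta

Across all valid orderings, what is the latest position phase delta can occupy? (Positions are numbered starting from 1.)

Following every chain forward from phase delta, the phases that must come later are phase eta, phase lambda, phase nu — 3 of them.
With 3 mandatory successors out of 9 phases total, the latest slot for phase delta is 9−3 = 6, and it's reachable by doing all non-successors before phase delta.

6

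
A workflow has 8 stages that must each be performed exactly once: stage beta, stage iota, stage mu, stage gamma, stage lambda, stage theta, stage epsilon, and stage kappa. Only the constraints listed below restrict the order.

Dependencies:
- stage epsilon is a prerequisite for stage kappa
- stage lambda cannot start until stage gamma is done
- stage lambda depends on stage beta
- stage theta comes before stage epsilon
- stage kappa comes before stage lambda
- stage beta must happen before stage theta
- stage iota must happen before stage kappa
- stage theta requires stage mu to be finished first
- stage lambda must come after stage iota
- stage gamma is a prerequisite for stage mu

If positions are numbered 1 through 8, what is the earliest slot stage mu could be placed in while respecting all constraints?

2

The only stage forced before stage mu (directly or transitively) is stage gamma.
With 1 mandatory predecessor, the earliest stage mu can sit is position 1+1 = 2, and placing just that one first achieves it.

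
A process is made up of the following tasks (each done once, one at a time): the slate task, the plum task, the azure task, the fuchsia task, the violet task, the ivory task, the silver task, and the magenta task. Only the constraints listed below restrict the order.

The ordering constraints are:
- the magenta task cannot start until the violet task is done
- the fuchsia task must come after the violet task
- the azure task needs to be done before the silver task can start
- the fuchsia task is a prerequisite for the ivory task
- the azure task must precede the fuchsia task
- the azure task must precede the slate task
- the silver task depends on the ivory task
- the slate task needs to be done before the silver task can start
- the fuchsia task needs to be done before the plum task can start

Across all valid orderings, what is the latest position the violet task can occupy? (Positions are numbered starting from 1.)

Following every chain forward from the violet task, the tasks that must come later are the plum task, the fuchsia task, the ivory task, the silver task, the magenta task — 5 of them.
With 5 mandatory successors out of 8 tasks total, the latest slot for the violet task is 8−5 = 3, and it's reachable by doing all non-successors before the violet task.

3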